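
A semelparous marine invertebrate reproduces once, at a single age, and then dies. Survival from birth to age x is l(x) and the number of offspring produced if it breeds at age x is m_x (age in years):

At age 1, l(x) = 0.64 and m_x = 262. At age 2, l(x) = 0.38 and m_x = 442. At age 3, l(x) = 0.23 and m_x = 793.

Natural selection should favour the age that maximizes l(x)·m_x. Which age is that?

Expected offspring if breeding at age x = l(x) × m_x:
  age 1: 0.64 × 262 = 167.680
  age 2: 0.38 × 442 = 167.960
  age 3: 0.23 × 793 = 182.390
Maximum at age 3 (182.390).

3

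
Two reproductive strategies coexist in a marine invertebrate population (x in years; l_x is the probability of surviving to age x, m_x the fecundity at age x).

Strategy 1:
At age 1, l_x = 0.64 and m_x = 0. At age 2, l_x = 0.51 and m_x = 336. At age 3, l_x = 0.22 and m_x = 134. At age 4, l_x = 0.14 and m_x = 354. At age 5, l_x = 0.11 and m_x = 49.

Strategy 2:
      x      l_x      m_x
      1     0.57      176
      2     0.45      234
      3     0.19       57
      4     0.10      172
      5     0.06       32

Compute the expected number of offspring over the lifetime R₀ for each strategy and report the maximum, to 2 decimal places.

255.79

Strategy 1: R₀ = 0.64×0 + 0.51×336 + 0.22×134 + 0.14×354 + 0.11×49 = 255.7900
Strategy 2: R₀ = 0.57×176 + 0.45×234 + 0.19×57 + 0.10×172 + 0.06×32 = 235.5700
Highest R₀: strategy 1 with 255.7900.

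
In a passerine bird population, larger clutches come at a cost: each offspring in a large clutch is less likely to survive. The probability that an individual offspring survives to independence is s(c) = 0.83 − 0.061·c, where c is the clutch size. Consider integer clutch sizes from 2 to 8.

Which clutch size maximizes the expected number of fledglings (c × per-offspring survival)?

Expected fledglings = c × s(c):
  c=2: 2 × 0.708 = 1.416
  c=3: 3 × 0.647 = 1.941
  c=4: 4 × 0.586 = 2.344
  c=5: 5 × 0.525 = 2.625
  c=6: 6 × 0.464 = 2.784
  c=7: 7 × 0.403 = 2.821
  c=8: 8 × 0.342 = 2.736
Maximum at c = 7 (2.821 fledglings).

7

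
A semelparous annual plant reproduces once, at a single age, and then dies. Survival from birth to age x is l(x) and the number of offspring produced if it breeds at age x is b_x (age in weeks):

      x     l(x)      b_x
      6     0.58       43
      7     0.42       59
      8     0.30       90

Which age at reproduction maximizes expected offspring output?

Expected offspring if breeding at age x = l(x) × b_x:
  age 6: 0.58 × 43 = 24.940
  age 7: 0.42 × 59 = 24.780
  age 8: 0.30 × 90 = 27.000
Maximum at age 8 (27.000).

8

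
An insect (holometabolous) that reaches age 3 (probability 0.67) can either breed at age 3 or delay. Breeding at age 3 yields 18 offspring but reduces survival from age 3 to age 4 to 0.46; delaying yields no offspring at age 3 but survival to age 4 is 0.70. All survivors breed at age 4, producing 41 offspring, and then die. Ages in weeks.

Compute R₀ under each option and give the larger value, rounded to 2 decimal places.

24.70

breed at age 3: R₀ = 0.67 × (18 + 0.46 × 41) = 0.67 × 36.8600 = 24.6962
delay to age 4: R₀ = 0.67 × (0.70 × 41) = 0.67 × 28.7000 = 19.2290
Higher: breed at age 3 (24.6962).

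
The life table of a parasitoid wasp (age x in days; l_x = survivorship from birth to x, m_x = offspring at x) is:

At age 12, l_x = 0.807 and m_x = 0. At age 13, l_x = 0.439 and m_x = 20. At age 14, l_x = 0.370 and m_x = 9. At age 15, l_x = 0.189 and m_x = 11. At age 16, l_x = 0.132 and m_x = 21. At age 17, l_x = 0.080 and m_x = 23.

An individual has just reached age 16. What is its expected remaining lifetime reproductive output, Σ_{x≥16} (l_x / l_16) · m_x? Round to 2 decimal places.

34.94

l_16 = 0.132. Conditional survival from age 16 to x is l_x / l_16.
  x=16: (0.132/0.132) × 21 = 21.0000
  x=17: (0.080/0.132) × 23 = 13.9394
Sum = 21.0000 + 13.9394 = 34.9394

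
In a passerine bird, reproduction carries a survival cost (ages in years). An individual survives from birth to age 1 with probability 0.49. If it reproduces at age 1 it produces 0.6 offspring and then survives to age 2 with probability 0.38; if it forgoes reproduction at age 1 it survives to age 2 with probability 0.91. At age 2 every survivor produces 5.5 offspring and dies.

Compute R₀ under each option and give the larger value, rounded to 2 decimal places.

breed at age 1: R₀ = 0.49 × (0.6 + 0.38 × 5.5) = 0.49 × 2.6900 = 1.3181
delay to age 2: R₀ = 0.49 × (0.91 × 5.5) = 0.49 × 5.0050 = 2.4524
Higher: delay to age 2 (2.4524).

2.45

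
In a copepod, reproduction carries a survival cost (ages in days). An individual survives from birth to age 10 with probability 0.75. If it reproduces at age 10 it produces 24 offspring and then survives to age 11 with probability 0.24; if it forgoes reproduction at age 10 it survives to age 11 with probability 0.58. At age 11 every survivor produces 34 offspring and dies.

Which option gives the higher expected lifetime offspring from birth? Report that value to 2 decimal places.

breed at age 10: R₀ = 0.75 × (24 + 0.24 × 34) = 0.75 × 32.1600 = 24.1200
delay to age 11: R₀ = 0.75 × (0.58 × 34) = 0.75 × 19.7200 = 14.7900
Higher: breed at age 10 (24.1200).

24.12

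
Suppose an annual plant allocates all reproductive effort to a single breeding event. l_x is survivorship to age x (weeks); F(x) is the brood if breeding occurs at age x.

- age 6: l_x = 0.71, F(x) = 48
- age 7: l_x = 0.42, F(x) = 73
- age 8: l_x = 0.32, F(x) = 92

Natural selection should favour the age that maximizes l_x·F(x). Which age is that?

Expected offspring if breeding at age x = l_x × F(x):
  age 6: 0.71 × 48 = 34.080
  age 7: 0.42 × 73 = 30.660
  age 8: 0.32 × 92 = 29.440
Maximum at age 6 (34.080).

6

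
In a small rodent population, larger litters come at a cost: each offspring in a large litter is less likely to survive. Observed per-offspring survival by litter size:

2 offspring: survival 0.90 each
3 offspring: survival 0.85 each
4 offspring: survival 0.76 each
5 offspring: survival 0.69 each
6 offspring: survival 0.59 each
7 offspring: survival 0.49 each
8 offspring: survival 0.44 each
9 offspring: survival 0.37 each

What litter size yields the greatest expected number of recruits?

6

Expected recruits = c × s(c):
  c=2: 2 × 0.90 = 1.800
  c=3: 3 × 0.85 = 2.550
  c=4: 4 × 0.76 = 3.040
  c=5: 5 × 0.69 = 3.450
  c=6: 6 × 0.59 = 3.540
  c=7: 7 × 0.49 = 3.430
  c=8: 8 × 0.44 = 3.520
  c=9: 9 × 0.37 = 3.330
Maximum at c = 6 (3.540 recruits).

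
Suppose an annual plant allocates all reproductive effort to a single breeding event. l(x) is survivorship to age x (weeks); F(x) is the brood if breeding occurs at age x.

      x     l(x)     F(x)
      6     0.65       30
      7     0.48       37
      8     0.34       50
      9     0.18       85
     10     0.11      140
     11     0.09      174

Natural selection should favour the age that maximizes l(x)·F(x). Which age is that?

6

Expected offspring if breeding at age x = l(x) × F(x):
  age 6: 0.65 × 30 = 19.500
  age 7: 0.48 × 37 = 17.760
  age 8: 0.34 × 50 = 17.000
  age 9: 0.18 × 85 = 15.300
  age 10: 0.11 × 140 = 15.400
  age 11: 0.09 × 174 = 15.660
Maximum at age 6 (19.500).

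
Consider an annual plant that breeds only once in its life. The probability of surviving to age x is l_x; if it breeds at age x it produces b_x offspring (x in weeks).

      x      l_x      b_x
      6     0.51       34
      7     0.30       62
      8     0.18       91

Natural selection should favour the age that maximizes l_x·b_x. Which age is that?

Expected offspring if breeding at age x = l_x × b_x:
  age 6: 0.51 × 34 = 17.340
  age 7: 0.30 × 62 = 18.600
  age 8: 0.18 × 91 = 16.380
Maximum at age 7 (18.600).

7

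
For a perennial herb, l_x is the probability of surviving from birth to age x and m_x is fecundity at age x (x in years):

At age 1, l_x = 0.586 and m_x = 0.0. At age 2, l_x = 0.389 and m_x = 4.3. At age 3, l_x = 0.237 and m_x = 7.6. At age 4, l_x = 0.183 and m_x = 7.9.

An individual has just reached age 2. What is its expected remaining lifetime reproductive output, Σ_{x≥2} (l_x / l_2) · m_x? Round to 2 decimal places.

12.65

l_2 = 0.389. Conditional survival from age 2 to x is l_x / l_2.
  x=2: (0.389/0.389) × 4.3 = 4.3000
  x=3: (0.237/0.389) × 7.6 = 4.6303
  x=4: (0.183/0.389) × 7.9 = 3.7165
Sum = 4.3000 + 4.6303 + 3.7165 = 12.6468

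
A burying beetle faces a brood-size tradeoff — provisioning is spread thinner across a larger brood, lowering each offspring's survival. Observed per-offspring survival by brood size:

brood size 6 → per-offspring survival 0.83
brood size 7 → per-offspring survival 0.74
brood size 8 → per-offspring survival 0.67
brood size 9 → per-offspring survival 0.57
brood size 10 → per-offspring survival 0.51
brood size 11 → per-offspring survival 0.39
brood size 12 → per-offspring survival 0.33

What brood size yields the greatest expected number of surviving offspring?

Expected surviving offspring = c × s(c):
  c=6: 6 × 0.83 = 4.980
  c=7: 7 × 0.74 = 5.180
  c=8: 8 × 0.67 = 5.360
  c=9: 9 × 0.57 = 5.130
  c=10: 10 × 0.51 = 5.100
  c=11: 11 × 0.39 = 4.290
  c=12: 12 × 0.33 = 3.960
Maximum at c = 8 (5.360 surviving offspring).

8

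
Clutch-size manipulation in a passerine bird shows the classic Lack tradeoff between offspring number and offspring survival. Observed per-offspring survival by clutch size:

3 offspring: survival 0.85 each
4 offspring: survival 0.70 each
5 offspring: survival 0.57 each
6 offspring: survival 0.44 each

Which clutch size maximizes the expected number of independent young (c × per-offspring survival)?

5

Expected independent young = c × s(c):
  c=3: 3 × 0.85 = 2.550
  c=4: 4 × 0.70 = 2.800
  c=5: 5 × 0.57 = 2.850
  c=6: 6 × 0.44 = 2.640
Maximum at c = 5 (2.850 independent young).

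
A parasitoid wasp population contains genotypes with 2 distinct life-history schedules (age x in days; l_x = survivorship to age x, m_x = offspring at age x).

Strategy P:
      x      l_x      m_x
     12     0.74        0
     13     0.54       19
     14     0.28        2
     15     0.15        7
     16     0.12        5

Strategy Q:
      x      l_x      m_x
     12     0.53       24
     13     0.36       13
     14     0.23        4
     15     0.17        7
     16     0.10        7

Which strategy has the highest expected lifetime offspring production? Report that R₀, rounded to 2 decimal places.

Strategy P: R₀ = 0.74×0 + 0.54×19 + 0.28×2 + 0.15×7 + 0.12×5 = 12.4700
Strategy Q: R₀ = 0.53×24 + 0.36×13 + 0.23×4 + 0.17×7 + 0.10×7 = 20.2100
Highest R₀: strategy Q with 20.2100.

20.21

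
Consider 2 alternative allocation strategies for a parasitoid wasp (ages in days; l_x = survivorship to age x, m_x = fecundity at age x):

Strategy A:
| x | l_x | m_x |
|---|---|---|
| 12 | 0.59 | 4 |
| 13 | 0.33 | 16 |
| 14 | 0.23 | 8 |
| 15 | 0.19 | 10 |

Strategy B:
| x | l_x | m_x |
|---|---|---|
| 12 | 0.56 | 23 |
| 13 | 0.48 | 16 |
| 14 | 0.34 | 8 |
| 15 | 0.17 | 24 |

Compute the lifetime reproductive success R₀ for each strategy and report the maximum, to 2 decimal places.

Strategy A: R₀ = 0.59×4 + 0.33×16 + 0.23×8 + 0.19×10 = 11.3800
Strategy B: R₀ = 0.56×23 + 0.48×16 + 0.34×8 + 0.17×24 = 27.3600
Highest R₀: strategy B with 27.3600.

27.36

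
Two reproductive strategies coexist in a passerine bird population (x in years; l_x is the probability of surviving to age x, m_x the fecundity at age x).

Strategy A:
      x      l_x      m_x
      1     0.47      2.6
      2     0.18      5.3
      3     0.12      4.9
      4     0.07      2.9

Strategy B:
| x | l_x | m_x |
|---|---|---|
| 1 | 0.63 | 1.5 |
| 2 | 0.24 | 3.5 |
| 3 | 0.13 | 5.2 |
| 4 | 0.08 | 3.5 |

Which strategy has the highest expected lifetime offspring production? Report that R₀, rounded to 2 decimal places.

2.97

Strategy A: R₀ = 0.47×2.6 + 0.18×5.3 + 0.12×4.9 + 0.07×2.9 = 2.9670
Strategy B: R₀ = 0.63×1.5 + 0.24×3.5 + 0.13×5.2 + 0.08×3.5 = 2.7410
Highest R₀: strategy A with 2.9670.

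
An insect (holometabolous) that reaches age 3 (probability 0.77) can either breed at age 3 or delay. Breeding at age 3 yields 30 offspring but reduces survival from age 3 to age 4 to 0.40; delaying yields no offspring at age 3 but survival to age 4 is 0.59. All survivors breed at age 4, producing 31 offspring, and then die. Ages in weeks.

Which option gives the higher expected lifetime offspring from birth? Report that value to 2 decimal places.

breed at age 3: R₀ = 0.77 × (30 + 0.40 × 31) = 0.77 × 42.4000 = 32.6480
delay to age 4: R₀ = 0.77 × (0.59 × 31) = 0.77 × 18.2900 = 14.0833
Higher: breed at age 3 (32.6480).

32.65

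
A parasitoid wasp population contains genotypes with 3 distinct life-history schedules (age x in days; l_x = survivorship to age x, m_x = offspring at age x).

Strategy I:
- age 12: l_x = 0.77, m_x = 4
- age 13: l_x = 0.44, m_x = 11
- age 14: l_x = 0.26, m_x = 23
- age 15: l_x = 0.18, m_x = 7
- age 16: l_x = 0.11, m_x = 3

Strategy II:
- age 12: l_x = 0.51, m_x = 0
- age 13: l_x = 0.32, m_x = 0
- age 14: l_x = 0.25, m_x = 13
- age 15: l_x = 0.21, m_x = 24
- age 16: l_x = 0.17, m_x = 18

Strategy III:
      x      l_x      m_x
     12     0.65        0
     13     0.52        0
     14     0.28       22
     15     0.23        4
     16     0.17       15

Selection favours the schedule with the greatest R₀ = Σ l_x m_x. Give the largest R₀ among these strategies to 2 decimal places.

15.49

Strategy I: R₀ = 0.77×4 + 0.44×11 + 0.26×23 + 0.18×7 + 0.11×3 = 15.4900
Strategy II: R₀ = 0.51×0 + 0.32×0 + 0.25×13 + 0.21×24 + 0.17×18 = 11.3500
Strategy III: R₀ = 0.65×0 + 0.52×0 + 0.28×22 + 0.23×4 + 0.17×15 = 9.6300
Highest R₀: strategy I with 15.4900.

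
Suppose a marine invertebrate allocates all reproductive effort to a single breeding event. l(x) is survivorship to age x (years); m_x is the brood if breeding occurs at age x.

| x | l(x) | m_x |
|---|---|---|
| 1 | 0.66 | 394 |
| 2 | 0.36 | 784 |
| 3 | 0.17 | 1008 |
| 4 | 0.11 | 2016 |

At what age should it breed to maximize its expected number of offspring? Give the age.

2

Expected offspring if breeding at age x = l(x) × m_x:
  age 1: 0.66 × 394 = 260.040
  age 2: 0.36 × 784 = 282.240
  age 3: 0.17 × 1008 = 171.360
  age 4: 0.11 × 2016 = 221.760
Maximum at age 2 (282.240).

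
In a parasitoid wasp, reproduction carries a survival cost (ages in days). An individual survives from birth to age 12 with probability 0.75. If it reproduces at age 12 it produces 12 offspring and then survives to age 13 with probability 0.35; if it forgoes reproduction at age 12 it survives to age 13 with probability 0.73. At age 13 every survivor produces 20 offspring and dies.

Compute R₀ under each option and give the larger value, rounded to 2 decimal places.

breed at age 12: R₀ = 0.75 × (12 + 0.35 × 20) = 0.75 × 19.0000 = 14.2500
delay to age 13: R₀ = 0.75 × (0.73 × 20) = 0.75 × 14.6000 = 10.9500
Higher: breed at age 12 (14.2500).

14.25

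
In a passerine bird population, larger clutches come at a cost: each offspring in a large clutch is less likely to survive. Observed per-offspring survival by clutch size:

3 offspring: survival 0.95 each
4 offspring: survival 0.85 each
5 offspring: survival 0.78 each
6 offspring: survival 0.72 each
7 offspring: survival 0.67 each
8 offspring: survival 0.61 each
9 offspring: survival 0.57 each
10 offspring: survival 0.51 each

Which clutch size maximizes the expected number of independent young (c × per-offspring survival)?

Expected independent young = c × s(c):
  c=3: 3 × 0.95 = 2.850
  c=4: 4 × 0.85 = 3.400
  c=5: 5 × 0.78 = 3.900
  c=6: 6 × 0.72 = 4.320
  c=7: 7 × 0.67 = 4.690
  c=8: 8 × 0.61 = 4.880
  c=9: 9 × 0.57 = 5.130
  c=10: 10 × 0.51 = 5.100
Maximum at c = 9 (5.130 independent young).

9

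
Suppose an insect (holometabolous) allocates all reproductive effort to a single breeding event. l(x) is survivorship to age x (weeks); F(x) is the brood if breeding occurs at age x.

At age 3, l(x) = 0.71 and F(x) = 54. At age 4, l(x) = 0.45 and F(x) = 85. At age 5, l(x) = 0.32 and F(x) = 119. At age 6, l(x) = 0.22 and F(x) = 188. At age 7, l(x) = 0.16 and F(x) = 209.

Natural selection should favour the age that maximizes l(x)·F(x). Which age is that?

Expected offspring if breeding at age x = l(x) × F(x):
  age 3: 0.71 × 54 = 38.340
  age 4: 0.45 × 85 = 38.250
  age 5: 0.32 × 119 = 38.080
  age 6: 0.22 × 188 = 41.360
  age 7: 0.16 × 209 = 33.440
Maximum at age 6 (41.360).

6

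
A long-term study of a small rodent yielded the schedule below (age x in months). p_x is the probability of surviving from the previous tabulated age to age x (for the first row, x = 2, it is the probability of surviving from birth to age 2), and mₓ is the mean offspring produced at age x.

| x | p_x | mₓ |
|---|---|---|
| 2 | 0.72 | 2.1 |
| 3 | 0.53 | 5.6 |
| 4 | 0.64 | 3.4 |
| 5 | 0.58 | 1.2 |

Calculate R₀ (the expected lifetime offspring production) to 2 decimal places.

4.65

Survivorship from birth: l_x = p_2·p_3·…·p_x.
  l_2 = 0.72000
  l_3 = 0.38160
  l_4 = 0.24422
  l_5 = 0.14165
R₀ = Σ l_x mₓ:
  age 2: 0.72000 × 2.1 = 1.5120
  age 3: 0.38160 × 5.6 = 2.1370
  age 4: 0.24422 × 3.4 = 0.8303
  age 5: 0.14165 × 1.2 = 0.1700
R₀ = 1.5120 + 2.1370 + 0.8303 + 0.1700 = 4.6493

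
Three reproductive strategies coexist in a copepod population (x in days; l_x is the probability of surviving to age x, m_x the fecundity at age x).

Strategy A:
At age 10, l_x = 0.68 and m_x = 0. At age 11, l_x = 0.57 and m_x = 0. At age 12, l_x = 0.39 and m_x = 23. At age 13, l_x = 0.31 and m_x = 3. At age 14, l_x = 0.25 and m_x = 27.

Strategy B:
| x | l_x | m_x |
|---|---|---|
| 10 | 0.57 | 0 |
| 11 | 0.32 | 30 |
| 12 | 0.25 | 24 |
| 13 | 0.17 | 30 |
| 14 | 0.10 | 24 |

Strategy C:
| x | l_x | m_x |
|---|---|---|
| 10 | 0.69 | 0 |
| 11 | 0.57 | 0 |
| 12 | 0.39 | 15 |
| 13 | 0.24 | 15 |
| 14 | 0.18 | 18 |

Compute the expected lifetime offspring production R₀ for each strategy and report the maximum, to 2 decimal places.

23.10

Strategy A: R₀ = 0.68×0 + 0.57×0 + 0.39×23 + 0.31×3 + 0.25×27 = 16.6500
Strategy B: R₀ = 0.57×0 + 0.32×30 + 0.25×24 + 0.17×30 + 0.10×24 = 23.1000
Strategy C: R₀ = 0.69×0 + 0.57×0 + 0.39×15 + 0.24×15 + 0.18×18 = 12.6900
Highest R₀: strategy B with 23.1000.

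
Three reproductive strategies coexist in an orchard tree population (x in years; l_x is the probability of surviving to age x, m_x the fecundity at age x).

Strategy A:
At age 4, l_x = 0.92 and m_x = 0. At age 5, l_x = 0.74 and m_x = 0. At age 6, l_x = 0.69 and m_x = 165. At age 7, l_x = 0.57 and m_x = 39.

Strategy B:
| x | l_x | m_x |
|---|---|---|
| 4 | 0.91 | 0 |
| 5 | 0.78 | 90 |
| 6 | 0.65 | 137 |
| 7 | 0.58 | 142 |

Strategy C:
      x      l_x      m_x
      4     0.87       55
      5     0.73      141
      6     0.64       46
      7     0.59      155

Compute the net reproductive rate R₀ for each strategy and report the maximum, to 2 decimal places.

271.67

Strategy A: R₀ = 0.92×0 + 0.74×0 + 0.69×165 + 0.57×39 = 136.0800
Strategy B: R₀ = 0.91×0 + 0.78×90 + 0.65×137 + 0.58×142 = 241.6100
Strategy C: R₀ = 0.87×55 + 0.73×141 + 0.64×46 + 0.59×155 = 271.6700
Highest R₀: strategy C with 271.6700.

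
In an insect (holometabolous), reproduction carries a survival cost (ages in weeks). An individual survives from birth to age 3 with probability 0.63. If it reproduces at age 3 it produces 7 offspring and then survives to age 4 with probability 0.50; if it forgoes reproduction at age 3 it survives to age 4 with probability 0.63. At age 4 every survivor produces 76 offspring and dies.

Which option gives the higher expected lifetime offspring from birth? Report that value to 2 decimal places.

30.16

breed at age 3: R₀ = 0.63 × (7 + 0.50 × 76) = 0.63 × 45.0000 = 28.3500
delay to age 4: R₀ = 0.63 × (0.63 × 76) = 0.63 × 47.8800 = 30.1644
Higher: delay to age 4 (30.1644).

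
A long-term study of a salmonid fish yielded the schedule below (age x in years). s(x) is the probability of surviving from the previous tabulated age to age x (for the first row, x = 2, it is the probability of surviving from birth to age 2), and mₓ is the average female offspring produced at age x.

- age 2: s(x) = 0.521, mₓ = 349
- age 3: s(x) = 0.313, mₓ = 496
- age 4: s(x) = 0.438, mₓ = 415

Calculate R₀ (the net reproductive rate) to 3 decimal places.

292.355

Survivorship from birth: l_x = s_2·s_3·…·s_x.
  l_2 = 0.52100
  l_3 = 0.16307
  l_4 = 0.07143
R₀ = Σ l_x mₓ:
  age 2: 0.52100 × 349 = 181.8290
  age 3: 0.16307 × 496 = 80.8827
  age 4: 0.07143 × 415 = 29.6434
R₀ = 181.8290 + 80.8827 + 29.6434 = 292.3552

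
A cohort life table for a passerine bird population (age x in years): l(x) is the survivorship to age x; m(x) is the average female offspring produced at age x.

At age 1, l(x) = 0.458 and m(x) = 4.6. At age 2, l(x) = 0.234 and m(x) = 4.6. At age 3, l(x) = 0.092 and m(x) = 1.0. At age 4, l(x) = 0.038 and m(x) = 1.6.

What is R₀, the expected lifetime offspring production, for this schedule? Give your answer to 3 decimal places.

R₀ = Σ l(x) m(x):
  age 1: 0.458 × 4.6 = 2.1068
  age 2: 0.234 × 4.6 = 1.0764
  age 3: 0.092 × 1.0 = 0.0920
  age 4: 0.038 × 1.6 = 0.0608
R₀ = 2.1068 + 1.0764 + 0.0920 + 0.0608 = 3.3360

3.336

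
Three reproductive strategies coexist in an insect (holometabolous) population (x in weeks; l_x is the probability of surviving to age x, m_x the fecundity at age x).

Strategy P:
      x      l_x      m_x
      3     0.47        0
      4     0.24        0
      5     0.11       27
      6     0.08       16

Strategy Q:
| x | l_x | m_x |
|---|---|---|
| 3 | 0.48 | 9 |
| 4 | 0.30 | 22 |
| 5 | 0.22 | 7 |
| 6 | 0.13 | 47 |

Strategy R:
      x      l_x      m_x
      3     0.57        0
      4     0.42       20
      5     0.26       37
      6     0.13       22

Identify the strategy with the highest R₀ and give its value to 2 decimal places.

20.88

Strategy P: R₀ = 0.47×0 + 0.24×0 + 0.11×27 + 0.08×16 = 4.2500
Strategy Q: R₀ = 0.48×9 + 0.30×22 + 0.22×7 + 0.13×47 = 18.5700
Strategy R: R₀ = 0.57×0 + 0.42×20 + 0.26×37 + 0.13×22 = 20.8800
Highest R₀: strategy R with 20.8800.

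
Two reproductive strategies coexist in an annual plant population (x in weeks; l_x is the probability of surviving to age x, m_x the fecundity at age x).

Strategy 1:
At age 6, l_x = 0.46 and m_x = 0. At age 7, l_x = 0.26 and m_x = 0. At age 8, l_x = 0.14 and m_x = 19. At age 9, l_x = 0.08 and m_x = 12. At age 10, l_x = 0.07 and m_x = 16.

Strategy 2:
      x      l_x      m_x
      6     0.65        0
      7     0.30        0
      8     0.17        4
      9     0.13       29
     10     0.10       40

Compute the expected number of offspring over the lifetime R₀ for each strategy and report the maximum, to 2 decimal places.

8.45

Strategy 1: R₀ = 0.46×0 + 0.26×0 + 0.14×19 + 0.08×12 + 0.07×16 = 4.7400
Strategy 2: R₀ = 0.65×0 + 0.30×0 + 0.17×4 + 0.13×29 + 0.10×40 = 8.4500
Highest R₀: strategy 2 with 8.4500.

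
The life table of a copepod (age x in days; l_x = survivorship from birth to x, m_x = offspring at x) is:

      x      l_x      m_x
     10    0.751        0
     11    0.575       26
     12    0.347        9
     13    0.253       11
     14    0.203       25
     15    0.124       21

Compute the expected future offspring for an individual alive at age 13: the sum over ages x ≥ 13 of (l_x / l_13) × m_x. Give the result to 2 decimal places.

41.35

l_13 = 0.253. Conditional survival from age 13 to x is l_x / l_13.
  x=13: (0.253/0.253) × 11 = 11.0000
  x=14: (0.203/0.253) × 25 = 20.0593
  x=15: (0.124/0.253) × 21 = 10.2925
Sum = 11.0000 + 20.0593 + 10.2925 = 41.3518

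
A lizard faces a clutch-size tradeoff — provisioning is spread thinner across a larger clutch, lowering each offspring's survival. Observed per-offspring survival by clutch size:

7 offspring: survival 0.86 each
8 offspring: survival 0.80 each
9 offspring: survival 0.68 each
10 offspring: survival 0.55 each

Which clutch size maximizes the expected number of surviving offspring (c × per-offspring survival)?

8

Expected surviving offspring = c × s(c):
  c=7: 7 × 0.86 = 6.020
  c=8: 8 × 0.80 = 6.400
  c=9: 9 × 0.68 = 6.120
  c=10: 10 × 0.55 = 5.500
Maximum at c = 8 (6.400 surviving offspring).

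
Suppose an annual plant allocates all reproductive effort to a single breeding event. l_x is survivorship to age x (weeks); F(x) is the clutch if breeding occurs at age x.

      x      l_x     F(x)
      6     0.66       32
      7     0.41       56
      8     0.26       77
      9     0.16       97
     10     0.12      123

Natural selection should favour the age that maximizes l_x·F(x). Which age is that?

Expected offspring if breeding at age x = l_x × F(x):
  age 6: 0.66 × 32 = 21.120
  age 7: 0.41 × 56 = 22.960
  age 8: 0.26 × 77 = 20.020
  age 9: 0.16 × 97 = 15.520
  age 10: 0.12 × 123 = 14.760
Maximum at age 7 (22.960).

7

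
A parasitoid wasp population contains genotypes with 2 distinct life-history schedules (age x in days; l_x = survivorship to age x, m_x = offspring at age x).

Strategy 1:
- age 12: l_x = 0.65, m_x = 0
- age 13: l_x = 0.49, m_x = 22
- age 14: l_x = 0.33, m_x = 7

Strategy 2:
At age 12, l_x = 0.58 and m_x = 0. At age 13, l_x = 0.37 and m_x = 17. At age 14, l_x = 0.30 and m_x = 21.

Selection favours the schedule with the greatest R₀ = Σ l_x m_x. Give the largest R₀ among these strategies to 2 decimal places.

13.09

Strategy 1: R₀ = 0.65×0 + 0.49×22 + 0.33×7 = 13.0900
Strategy 2: R₀ = 0.58×0 + 0.37×17 + 0.30×21 = 12.5900
Highest R₀: strategy 1 with 13.0900.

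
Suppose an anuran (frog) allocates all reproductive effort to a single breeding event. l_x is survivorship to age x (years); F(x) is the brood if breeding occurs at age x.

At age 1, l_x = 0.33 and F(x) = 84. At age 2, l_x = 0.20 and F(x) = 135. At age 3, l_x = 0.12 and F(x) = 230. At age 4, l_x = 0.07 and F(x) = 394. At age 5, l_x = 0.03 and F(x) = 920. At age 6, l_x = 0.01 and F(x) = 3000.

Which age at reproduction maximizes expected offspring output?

6

Expected offspring if breeding at age x = l_x × F(x):
  age 1: 0.33 × 84 = 27.720
  age 2: 0.20 × 135 = 27.000
  age 3: 0.12 × 230 = 27.600
  age 4: 0.07 × 394 = 27.580
  age 5: 0.03 × 920 = 27.600
  age 6: 0.01 × 3000 = 30.000
Maximum at age 6 (30.000).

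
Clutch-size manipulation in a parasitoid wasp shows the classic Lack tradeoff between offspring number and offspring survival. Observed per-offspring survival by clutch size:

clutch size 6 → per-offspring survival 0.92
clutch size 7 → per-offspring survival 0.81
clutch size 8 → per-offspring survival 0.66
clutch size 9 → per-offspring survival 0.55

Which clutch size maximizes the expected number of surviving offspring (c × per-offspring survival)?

Expected surviving offspring = c × s(c):
  c=6: 6 × 0.92 = 5.520
  c=7: 7 × 0.81 = 5.670
  c=8: 8 × 0.66 = 5.280
  c=9: 9 × 0.55 = 4.950
Maximum at c = 7 (5.670 surviving offspring).

7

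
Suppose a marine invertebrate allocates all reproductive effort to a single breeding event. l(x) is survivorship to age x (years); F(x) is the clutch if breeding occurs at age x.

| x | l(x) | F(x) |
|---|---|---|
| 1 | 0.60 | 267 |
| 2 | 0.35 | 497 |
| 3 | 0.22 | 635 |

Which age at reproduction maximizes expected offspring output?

Expected offspring if breeding at age x = l(x) × F(x):
  age 1: 0.60 × 267 = 160.200
  age 2: 0.35 × 497 = 173.950
  age 3: 0.22 × 635 = 139.700
Maximum at age 2 (173.950).

2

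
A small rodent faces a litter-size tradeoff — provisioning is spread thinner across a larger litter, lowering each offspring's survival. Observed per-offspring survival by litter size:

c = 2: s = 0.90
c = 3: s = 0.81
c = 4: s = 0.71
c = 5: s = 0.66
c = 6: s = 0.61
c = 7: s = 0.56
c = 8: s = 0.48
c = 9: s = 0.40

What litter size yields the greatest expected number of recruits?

7

Expected recruits = c × s(c):
  c=2: 2 × 0.90 = 1.800
  c=3: 3 × 0.81 = 2.430
  c=4: 4 × 0.71 = 2.840
  c=5: 5 × 0.66 = 3.300
  c=6: 6 × 0.61 = 3.660
  c=7: 7 × 0.56 = 3.920
  c=8: 8 × 0.48 = 3.840
  c=9: 9 × 0.40 = 3.600
Maximum at c = 7 (3.920 recruits).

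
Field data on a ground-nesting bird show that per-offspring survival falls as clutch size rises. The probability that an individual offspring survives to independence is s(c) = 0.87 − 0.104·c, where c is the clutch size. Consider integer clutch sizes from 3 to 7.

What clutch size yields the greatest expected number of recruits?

4

Expected recruits = c × s(c):
  c=3: 3 × 0.558 = 1.674
  c=4: 4 × 0.454 = 1.816
  c=5: 5 × 0.350 = 1.750
  c=6: 6 × 0.246 = 1.476
  c=7: 7 × 0.142 = 0.994
Maximum at c = 4 (1.816 recruits).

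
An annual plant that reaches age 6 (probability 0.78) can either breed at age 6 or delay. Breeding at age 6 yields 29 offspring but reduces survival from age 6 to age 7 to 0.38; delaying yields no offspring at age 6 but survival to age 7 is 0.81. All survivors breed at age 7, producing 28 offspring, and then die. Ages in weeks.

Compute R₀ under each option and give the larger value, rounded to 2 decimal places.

30.92

breed at age 6: R₀ = 0.78 × (29 + 0.38 × 28) = 0.78 × 39.6400 = 30.9192
delay to age 7: R₀ = 0.78 × (0.81 × 28) = 0.78 × 22.6800 = 17.6904
Higher: breed at age 6 (30.9192).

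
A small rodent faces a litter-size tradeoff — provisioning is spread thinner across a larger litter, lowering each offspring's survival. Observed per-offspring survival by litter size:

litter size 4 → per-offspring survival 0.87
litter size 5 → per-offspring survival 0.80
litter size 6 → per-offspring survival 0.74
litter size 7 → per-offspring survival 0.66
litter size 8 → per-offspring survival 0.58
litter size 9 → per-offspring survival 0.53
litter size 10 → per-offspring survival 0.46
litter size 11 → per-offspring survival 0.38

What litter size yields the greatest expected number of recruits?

Expected recruits = c × s(c):
  c=4: 4 × 0.87 = 3.480
  c=5: 5 × 0.80 = 4.000
  c=6: 6 × 0.74 = 4.440
  c=7: 7 × 0.66 = 4.620
  c=8: 8 × 0.58 = 4.640
  c=9: 9 × 0.53 = 4.770
  c=10: 10 × 0.46 = 4.600
  c=11: 11 × 0.38 = 4.180
Maximum at c = 9 (4.770 recruits).

9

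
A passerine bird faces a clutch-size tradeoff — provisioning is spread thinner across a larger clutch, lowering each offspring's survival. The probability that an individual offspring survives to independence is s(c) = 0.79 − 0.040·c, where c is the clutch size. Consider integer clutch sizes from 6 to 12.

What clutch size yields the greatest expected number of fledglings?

10

Expected fledglings = c × s(c):
  c=6: 6 × 0.550 = 3.300
  c=7: 7 × 0.510 = 3.570
  c=8: 8 × 0.470 = 3.760
  c=9: 9 × 0.430 = 3.870
  c=10: 10 × 0.390 = 3.900
  c=11: 11 × 0.350 = 3.850
  c=12: 12 × 0.310 = 3.720
Maximum at c = 10 (3.900 fledglings).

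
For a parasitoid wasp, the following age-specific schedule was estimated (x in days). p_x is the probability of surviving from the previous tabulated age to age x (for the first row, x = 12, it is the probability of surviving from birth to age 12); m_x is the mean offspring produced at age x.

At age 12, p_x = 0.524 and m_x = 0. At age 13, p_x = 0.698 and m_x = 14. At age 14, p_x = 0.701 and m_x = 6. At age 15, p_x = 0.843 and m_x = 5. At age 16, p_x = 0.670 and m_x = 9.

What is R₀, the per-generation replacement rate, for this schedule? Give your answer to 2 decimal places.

9.04

Survivorship from birth: l_x = p_12·p_13·…·p_x.
  l_12 = 0.52400
  l_13 = 0.36575
  l_14 = 0.25639
  l_15 = 0.21614
  l_16 = 0.14481
R₀ = Σ l_x m_x:
  age 12: 0.52400 × 0 = 0.0000
  age 13: 0.36575 × 14 = 5.1205
  age 14: 0.25639 × 6 = 1.5383
  age 15: 0.21614 × 5 = 1.0807
  age 16: 0.14481 × 9 = 1.3033
R₀ = 0.0000 + 5.1205 + 1.5383 + 1.0807 + 1.3033 = 9.0428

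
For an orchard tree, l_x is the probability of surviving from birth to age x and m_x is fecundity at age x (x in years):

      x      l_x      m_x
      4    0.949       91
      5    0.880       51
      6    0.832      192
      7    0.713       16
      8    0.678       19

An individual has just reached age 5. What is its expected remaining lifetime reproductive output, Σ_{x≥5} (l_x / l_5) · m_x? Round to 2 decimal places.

260.13

l_5 = 0.880. Conditional survival from age 5 to x is l_x / l_5.
  x=5: (0.880/0.880) × 51 = 51.0000
  x=6: (0.832/0.880) × 192 = 181.5273
  x=7: (0.713/0.880) × 16 = 12.9636
  x=8: (0.678/0.880) × 19 = 14.6386
Sum = 51.0000 + 181.5273 + 12.9636 + 14.6386 = 260.1295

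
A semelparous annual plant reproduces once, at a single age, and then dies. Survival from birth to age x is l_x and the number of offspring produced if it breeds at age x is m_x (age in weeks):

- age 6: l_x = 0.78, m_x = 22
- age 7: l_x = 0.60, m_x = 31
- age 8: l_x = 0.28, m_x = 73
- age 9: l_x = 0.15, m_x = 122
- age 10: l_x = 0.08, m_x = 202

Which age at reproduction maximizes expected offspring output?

8

Expected offspring if breeding at age x = l_x × m_x:
  age 6: 0.78 × 22 = 17.160
  age 7: 0.60 × 31 = 18.600
  age 8: 0.28 × 73 = 20.440
  age 9: 0.15 × 122 = 18.300
  age 10: 0.08 × 202 = 16.160
Maximum at age 8 (20.440).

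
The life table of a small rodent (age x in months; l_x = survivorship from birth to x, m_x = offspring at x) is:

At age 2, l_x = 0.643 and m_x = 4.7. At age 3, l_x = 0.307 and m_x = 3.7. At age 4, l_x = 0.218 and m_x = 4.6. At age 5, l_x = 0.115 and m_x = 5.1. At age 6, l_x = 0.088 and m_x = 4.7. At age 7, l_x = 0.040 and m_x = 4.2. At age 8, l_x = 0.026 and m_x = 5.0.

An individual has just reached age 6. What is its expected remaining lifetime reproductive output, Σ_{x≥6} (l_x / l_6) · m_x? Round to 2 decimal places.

8.09

l_6 = 0.088. Conditional survival from age 6 to x is l_x / l_6.
  x=6: (0.088/0.088) × 4.7 = 4.7000
  x=7: (0.040/0.088) × 4.2 = 1.9091
  x=8: (0.026/0.088) × 5.0 = 1.4773
Sum = 4.7000 + 1.9091 + 1.4773 = 8.0864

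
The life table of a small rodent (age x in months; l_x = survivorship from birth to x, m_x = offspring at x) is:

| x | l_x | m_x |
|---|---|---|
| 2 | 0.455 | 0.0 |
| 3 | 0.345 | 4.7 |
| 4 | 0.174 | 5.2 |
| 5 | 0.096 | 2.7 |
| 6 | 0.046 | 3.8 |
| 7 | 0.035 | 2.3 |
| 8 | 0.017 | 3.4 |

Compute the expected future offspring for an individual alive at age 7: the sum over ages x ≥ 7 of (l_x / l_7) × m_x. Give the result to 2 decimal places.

3.95

l_7 = 0.035. Conditional survival from age 7 to x is l_x / l_7.
  x=7: (0.035/0.035) × 2.3 = 2.3000
  x=8: (0.017/0.035) × 3.4 = 1.6514
Sum = 2.3000 + 1.6514 = 3.9514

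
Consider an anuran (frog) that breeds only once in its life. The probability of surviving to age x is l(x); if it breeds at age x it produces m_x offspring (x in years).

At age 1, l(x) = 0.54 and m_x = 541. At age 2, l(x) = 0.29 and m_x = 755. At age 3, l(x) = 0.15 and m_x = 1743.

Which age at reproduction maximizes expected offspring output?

1

Expected offspring if breeding at age x = l(x) × m_x:
  age 1: 0.54 × 541 = 292.140
  age 2: 0.29 × 755 = 218.950
  age 3: 0.15 × 1743 = 261.450
Maximum at age 1 (292.140).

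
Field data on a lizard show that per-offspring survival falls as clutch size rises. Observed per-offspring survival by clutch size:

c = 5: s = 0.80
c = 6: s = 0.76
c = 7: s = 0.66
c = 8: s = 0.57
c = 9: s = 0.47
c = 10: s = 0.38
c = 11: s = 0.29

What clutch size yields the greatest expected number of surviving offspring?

Expected surviving offspring = c × s(c):
  c=5: 5 × 0.80 = 4.000
  c=6: 6 × 0.76 = 4.560
  c=7: 7 × 0.66 = 4.620
  c=8: 8 × 0.57 = 4.560
  c=9: 9 × 0.47 = 4.230
  c=10: 10 × 0.38 = 3.800
  c=11: 11 × 0.29 = 3.190
Maximum at c = 7 (4.620 surviving offspring).

7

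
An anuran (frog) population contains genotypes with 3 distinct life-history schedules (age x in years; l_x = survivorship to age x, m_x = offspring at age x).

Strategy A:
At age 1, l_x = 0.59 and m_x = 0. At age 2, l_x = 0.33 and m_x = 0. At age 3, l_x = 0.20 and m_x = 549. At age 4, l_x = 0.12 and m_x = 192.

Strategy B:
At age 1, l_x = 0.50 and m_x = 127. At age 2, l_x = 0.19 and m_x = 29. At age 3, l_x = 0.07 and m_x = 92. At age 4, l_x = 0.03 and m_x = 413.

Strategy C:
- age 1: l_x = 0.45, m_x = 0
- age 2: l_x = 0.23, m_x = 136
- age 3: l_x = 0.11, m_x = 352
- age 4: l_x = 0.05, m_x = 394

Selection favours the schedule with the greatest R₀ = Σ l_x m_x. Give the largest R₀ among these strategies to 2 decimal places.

Strategy A: R₀ = 0.59×0 + 0.33×0 + 0.20×549 + 0.12×192 = 132.8400
Strategy B: R₀ = 0.50×127 + 0.19×29 + 0.07×92 + 0.03×413 = 87.8400
Strategy C: R₀ = 0.45×0 + 0.23×136 + 0.11×352 + 0.05×394 = 89.7000
Highest R₀: strategy A with 132.8400.

132.84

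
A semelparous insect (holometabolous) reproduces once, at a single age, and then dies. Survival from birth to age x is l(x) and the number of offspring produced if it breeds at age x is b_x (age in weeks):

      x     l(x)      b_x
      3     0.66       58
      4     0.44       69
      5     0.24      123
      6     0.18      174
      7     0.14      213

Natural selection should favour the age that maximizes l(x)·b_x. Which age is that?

Expected offspring if breeding at age x = l(x) × b_x:
  age 3: 0.66 × 58 = 38.280
  age 4: 0.44 × 69 = 30.360
  age 5: 0.24 × 123 = 29.520
  age 6: 0.18 × 174 = 31.320
  age 7: 0.14 × 213 = 29.820
Maximum at age 3 (38.280).

3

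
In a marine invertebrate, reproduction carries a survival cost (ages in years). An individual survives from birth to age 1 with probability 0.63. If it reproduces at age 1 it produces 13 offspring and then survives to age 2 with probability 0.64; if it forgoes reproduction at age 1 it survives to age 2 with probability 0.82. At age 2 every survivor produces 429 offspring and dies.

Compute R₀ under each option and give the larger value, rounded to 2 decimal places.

breed at age 1: R₀ = 0.63 × (13 + 0.64 × 429) = 0.63 × 287.5600 = 181.1628
delay to age 2: R₀ = 0.63 × (0.82 × 429) = 0.63 × 351.7800 = 221.6214
Higher: delay to age 2 (221.6214).

221.62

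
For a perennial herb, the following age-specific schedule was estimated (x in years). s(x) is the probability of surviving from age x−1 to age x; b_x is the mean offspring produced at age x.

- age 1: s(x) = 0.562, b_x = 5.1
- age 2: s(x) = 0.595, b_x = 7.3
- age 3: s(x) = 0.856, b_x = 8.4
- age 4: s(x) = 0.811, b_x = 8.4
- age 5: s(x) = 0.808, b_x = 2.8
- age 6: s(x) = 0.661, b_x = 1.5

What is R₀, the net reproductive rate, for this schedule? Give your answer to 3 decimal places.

Survivorship from birth: l_x = s_1·s_2·…·s_x.
  l_1 = 0.56200
  l_2 = 0.33439
  l_3 = 0.28624
  l_4 = 0.23214
  l_5 = 0.18757
  l_6 = 0.12398
R₀ = Σ l_x b_x:
  age 1: 0.56200 × 5.1 = 2.8662
  age 2: 0.33439 × 7.3 = 2.4410
  age 3: 0.28624 × 8.4 = 2.4044
  age 4: 0.23214 × 8.4 = 1.9500
  age 5: 0.18757 × 2.8 = 0.5252
  age 6: 0.12398 × 1.5 = 0.1860
R₀ = 2.8662 + 2.4410 + 2.4044 + 1.9500 + 0.5252 + 0.1860 = 10.3728

10.373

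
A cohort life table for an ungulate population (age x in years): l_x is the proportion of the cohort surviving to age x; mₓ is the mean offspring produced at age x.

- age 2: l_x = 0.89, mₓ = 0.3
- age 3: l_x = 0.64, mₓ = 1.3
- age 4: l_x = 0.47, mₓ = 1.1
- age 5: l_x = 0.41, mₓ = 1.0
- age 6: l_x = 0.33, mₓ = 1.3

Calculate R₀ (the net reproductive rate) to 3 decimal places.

2.455

R₀ = Σ l_x mₓ:
  age 2: 0.89 × 0.3 = 0.2670
  age 3: 0.64 × 1.3 = 0.8320
  age 4: 0.47 × 1.1 = 0.5170
  age 5: 0.41 × 1.0 = 0.4100
  age 6: 0.33 × 1.3 = 0.4290
R₀ = 0.2670 + 0.8320 + 0.5170 + 0.4100 + 0.4290 = 2.4550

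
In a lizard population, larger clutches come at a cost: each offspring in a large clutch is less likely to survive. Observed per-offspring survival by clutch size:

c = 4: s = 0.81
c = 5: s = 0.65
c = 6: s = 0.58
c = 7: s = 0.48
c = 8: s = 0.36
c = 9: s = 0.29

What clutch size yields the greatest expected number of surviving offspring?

6

Expected surviving offspring = c × s(c):
  c=4: 4 × 0.81 = 3.240
  c=5: 5 × 0.65 = 3.250
  c=6: 6 × 0.58 = 3.480
  c=7: 7 × 0.48 = 3.360
  c=8: 8 × 0.36 = 2.880
  c=9: 9 × 0.29 = 2.610
Maximum at c = 6 (3.480 surviving offspring).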